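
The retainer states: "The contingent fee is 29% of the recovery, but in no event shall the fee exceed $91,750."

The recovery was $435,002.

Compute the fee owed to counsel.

29% of $435,002 = $126,150.58
That exceeds the $91,750 cap, so the fee is capped at $91,750.

$91,750.00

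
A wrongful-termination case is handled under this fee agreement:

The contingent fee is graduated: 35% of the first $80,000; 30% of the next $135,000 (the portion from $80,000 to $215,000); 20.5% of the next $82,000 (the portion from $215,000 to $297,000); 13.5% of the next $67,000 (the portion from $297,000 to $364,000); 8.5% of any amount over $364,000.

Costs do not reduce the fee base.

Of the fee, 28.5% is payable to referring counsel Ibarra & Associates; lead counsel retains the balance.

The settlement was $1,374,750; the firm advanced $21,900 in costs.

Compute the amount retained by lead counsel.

Fee base is the gross recovery, $1,374,750; costs are reimbursed separately.
First $80,000 at 35% = $28,000.00
Next $135,000 at 30% = $40,500.00
Next $82,000 at 20.5% = $16,810.00
Next $67,000 at 13.5% = $9,045.00
Remaining $1,010,750 at 8.5% = $85,913.75
Fee: $28,000.00 + $40,500.00 + $16,810.00 + $9,045.00 + $85,913.75 = $180,268.75
Referral share: 28.5% of $180,268.75 = $51,376.59; lead counsel retains $180,268.75 − $51,376.59 = $128,892.16.

$128,892.16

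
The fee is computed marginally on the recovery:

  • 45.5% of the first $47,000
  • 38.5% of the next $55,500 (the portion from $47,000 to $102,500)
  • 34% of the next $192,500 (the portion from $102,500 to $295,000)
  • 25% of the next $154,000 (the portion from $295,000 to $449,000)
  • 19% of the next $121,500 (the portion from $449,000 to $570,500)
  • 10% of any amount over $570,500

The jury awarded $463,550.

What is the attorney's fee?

$149,467.00

First $47,000 at 45.5% = $21,385.00
Next $55,500 at 38.5% = $21,367.50
Next $192,500 at 34% = $65,450.00
Next $154,000 at 25% = $38,500.00
Remaining $14,550 at 19% = $2,764.50
Fee: $21,385.00 + $21,367.50 + $65,450.00 + $38,500.00 + $2,764.50 = $149,467.00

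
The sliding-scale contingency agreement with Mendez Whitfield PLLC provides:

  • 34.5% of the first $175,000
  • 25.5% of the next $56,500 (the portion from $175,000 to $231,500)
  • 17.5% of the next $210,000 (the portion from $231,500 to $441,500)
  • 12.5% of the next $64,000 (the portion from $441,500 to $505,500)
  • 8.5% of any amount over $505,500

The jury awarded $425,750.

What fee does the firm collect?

First $175,000 at 34.5% = $60,375.00
Next $56,500 at 25.5% = $14,407.50
Remaining $194,250 at 17.5% = $33,993.75
Fee: $60,375.00 + $14,407.50 + $33,993.75 = $108,776.25

$108,776.25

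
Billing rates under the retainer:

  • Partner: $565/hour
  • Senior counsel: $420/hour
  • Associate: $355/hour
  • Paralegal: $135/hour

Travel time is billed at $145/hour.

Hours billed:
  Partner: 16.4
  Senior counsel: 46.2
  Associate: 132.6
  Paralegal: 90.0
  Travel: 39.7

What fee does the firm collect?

Partner: 16.4 × $565 = $9,266.00
Senior counsel: 46.2 × $420 = $19,404.00
Associate: 132.6 × $355 = $47,073.00
Paralegal: 90.0 × $135 = $12,150.00
Subtotal: $9,266.00 + $19,404.00 + $47,073.00 + $12,150.00 = $87,893.00
Travel: 39.7 × $145 = $5,756.50
Total: $87,893.00 + $5,756.50 = $93,649.50

$93,649.50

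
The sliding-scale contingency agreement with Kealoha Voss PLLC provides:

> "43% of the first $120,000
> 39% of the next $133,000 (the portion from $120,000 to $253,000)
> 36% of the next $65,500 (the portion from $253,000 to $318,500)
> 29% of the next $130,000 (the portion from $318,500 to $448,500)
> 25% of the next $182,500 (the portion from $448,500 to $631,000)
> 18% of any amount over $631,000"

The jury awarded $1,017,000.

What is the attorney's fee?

$279,855.00

First $120,000 at 43% = $51,600.00
Next $133,000 at 39% = $51,870.00
Next $65,500 at 36% = $23,580.00
Next $130,000 at 29% = $37,700.00
Next $182,500 at 25% = $45,625.00
Remaining $386,000 at 18% = $69,480.00
Fee: $51,600.00 + $51,870.00 + $23,580.00 + $37,700.00 + $45,625.00 + $69,480.00 = $279,855.00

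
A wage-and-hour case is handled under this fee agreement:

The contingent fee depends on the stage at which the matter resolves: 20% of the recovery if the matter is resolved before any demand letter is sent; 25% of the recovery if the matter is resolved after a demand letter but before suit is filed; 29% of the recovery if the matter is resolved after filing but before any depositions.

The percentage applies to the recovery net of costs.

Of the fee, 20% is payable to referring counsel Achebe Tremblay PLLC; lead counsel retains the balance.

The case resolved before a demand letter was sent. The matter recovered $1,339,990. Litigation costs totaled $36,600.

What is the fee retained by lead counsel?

$208,542.40

Fee base (net of costs): $1,339,990 − $36,600 = $1,303,390
The matter resolved before a demand letter was sent, so the 20% rate applies.
$1,303,390 × 20% = $260,678.00
Referral share: 20% of $260,678.00 = $52,135.60; lead counsel retains $260,678.00 − $52,135.60 = $208,542.40.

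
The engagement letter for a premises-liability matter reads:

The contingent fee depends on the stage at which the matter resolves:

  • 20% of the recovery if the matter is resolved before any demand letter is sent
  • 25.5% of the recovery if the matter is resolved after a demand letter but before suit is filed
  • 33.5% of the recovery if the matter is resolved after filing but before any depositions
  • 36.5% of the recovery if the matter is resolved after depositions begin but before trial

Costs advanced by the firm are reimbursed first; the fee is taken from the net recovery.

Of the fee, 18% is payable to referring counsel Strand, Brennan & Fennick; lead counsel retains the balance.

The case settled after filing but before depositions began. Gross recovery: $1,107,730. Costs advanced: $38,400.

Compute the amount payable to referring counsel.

$64,480.60

Fee base (net of costs): $1,107,730 − $38,400 = $1,069,330
The matter settled after filing but before depositions began, so the 33.5% rate applies.
$1,069,330 × 33.5% = $358,225.55
Referral share: 18% of $358,225.55 = $64,480.60; lead counsel retains $358,225.55 − $64,480.60 = $293,744.95.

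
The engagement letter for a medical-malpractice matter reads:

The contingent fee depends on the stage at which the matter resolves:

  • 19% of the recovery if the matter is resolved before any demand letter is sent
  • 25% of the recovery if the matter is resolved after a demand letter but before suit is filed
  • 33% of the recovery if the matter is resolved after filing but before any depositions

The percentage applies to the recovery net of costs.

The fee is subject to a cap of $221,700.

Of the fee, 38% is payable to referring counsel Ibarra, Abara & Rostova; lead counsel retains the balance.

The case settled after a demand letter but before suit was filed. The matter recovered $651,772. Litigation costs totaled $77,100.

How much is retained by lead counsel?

Fee base (net of costs): $651,772 − $77,100 = $574,672
The matter settled after a demand letter but before suit was filed, so the 25% rate applies.
$574,672 × 25% = $143,668.00
$143,668.00 is under the $221,700 cap.
Referral share: 38% of $143,668.00 = $54,593.84; lead counsel retains $143,668.00 − $54,593.84 = $89,074.16.

$89,074.16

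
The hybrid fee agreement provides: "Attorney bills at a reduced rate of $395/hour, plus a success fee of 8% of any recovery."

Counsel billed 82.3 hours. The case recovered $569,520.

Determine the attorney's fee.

Hourly: 82.3 × $395 = $32,508.50
Success fee: 8% of $569,520 = $45,561.60
Total: $32,508.50 + $45,561.60 = $78,070.10

$78,070.10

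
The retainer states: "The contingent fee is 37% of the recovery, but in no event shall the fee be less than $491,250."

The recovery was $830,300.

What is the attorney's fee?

37% of $830,300 = $307,211.00
That is below the $491,250 minimum, so the minimum applies.

$491,250.00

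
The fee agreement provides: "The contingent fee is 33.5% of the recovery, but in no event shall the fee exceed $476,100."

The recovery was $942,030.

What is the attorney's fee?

$315,580.05

33.5% of $942,030 = $315,580.05
That is under the $476,100 cap.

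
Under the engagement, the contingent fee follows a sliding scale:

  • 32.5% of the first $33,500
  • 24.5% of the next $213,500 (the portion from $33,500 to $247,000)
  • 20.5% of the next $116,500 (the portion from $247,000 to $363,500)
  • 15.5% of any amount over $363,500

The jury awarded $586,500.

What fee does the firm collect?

$121,642.50

First $33,500 at 32.5% = $10,887.50
Next $213,500 at 24.5% = $52,307.50
Next $116,500 at 20.5% = $23,882.50
Remaining $223,000 at 15.5% = $34,565.00
Fee: $10,887.50 + $52,307.50 + $23,882.50 + $34,565.00 = $121,642.50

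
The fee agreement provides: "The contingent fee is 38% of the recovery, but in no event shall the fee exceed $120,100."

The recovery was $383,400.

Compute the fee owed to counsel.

$120,100.00

38% of $383,400 = $145,692.00
That exceeds the $120,100 cap, so the fee is capped at $120,100.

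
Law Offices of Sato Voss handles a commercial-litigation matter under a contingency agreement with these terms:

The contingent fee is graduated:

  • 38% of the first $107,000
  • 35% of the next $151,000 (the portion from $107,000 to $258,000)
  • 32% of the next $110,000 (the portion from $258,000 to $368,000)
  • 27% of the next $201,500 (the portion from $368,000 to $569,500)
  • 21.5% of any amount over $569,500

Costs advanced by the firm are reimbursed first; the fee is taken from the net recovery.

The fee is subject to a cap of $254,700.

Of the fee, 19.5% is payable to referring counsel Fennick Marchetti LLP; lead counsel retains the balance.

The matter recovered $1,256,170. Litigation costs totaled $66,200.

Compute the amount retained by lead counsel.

Fee base (net of costs): $1,256,170 − $66,200 = $1,189,970
First $107,000 at 38% = $40,660.00
Next $151,000 at 35% = $52,850.00
Next $110,000 at 32% = $35,200.00
Next $201,500 at 27% = $54,405.00
Remaining $620,470 at 21.5% = $133,401.05
Fee: $40,660.00 + $52,850.00 + $35,200.00 + $54,405.00 + $133,401.05 = $316,516.05
$316,516.05 exceeds the $254,700 cap, so the fee is capped at $254,700.00.
Referral share: 19.5% of $254,700.00 = $49,666.50; lead counsel retains $254,700.00 − $49,666.50 = $205,033.50.

$205,033.50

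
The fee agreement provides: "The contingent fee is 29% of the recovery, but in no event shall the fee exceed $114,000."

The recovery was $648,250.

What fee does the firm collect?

$114,000.00

29% of $648,250 = $187,992.50
That exceeds the $114,000 cap, so the fee is capped at $114,000.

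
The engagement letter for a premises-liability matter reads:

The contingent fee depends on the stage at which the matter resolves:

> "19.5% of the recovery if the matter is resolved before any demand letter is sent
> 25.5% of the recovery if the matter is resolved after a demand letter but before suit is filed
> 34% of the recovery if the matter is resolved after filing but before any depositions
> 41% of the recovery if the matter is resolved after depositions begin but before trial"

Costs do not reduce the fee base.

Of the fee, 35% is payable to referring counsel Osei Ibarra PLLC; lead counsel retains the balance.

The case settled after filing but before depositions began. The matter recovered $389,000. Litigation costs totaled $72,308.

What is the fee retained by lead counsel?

$85,969.00

Fee base is the gross recovery, $389,000; costs are reimbursed separately.
The matter settled after filing but before depositions began, so the 34% rate applies.
$389,000 × 34% = $132,260.00
Referral share: 35% of $132,260.00 = $46,291.00; lead counsel retains $132,260.00 − $46,291.00 = $85,969.00.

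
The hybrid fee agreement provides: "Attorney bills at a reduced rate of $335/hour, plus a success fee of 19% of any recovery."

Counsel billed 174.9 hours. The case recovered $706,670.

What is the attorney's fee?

Hourly: 174.9 × $335 = $58,591.50
Success fee: 19% of $706,670 = $134,267.30
Total: $58,591.50 + $134,267.30 = $192,858.80

$192,858.80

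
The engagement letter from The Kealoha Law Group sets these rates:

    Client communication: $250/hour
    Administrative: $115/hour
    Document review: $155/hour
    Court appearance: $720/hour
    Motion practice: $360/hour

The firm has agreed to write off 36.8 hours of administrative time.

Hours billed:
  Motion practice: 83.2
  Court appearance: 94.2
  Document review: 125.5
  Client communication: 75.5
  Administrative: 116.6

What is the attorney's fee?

$145,280.50

Client communication: 75.5 × $250 = $18,875.00
Administrative: 116.6 × $115 = $13,409.00
Document review: 125.5 × $155 = $19,452.50
Court appearance: 94.2 × $720 = $67,824.00
Motion practice: 83.2 × $360 = $29,952.00
Subtotal: $149,512.50
Write-off: 36.8 × $115 = $4,232.00
Total: $149,512.50 − $4,232.00 = $145,280.50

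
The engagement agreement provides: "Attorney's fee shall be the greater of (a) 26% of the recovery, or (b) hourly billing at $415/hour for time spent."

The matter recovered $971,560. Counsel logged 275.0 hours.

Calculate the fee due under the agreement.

(a) 26% of $971,560 = $252,605.60
(b) 275.0 × $415 = $114,125.00
The greater is (a): $252,605.60.

$252,605.60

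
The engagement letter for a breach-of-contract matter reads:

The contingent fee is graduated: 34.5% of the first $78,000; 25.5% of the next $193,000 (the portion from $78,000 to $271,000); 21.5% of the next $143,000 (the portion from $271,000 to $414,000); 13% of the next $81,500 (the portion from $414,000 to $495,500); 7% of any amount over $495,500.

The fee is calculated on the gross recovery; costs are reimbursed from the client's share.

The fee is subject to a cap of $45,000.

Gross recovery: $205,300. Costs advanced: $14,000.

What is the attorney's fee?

Fee base is the gross recovery, $205,300; costs are reimbursed separately.
First $78,000 at 34.5% = $26,910.00
Remaining $127,300 at 25.5% = $32,461.50
Fee: $26,910.00 + $32,461.50 = $59,371.50
$59,371.50 exceeds the $45,000 cap, so the fee is capped at $45,000.00.

$45,000.00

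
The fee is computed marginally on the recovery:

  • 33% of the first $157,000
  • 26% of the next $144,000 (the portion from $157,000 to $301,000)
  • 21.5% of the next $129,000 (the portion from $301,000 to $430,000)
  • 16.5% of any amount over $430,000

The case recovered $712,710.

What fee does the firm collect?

$163,632.15

First $157,000 at 33% = $51,810.00
Next $144,000 at 26% = $37,440.00
Next $129,000 at 21.5% = $27,735.00
Remaining $282,710 at 16.5% = $46,647.15
Fee: $51,810.00 + $37,440.00 + $27,735.00 + $46,647.15 = $163,632.15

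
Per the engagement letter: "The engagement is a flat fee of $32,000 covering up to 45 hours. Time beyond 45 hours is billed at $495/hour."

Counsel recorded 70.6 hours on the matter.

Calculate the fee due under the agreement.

Flat fee: $32,000.00
Excess hours: 70.6 − 45 = 25.6
Overrun: 25.6 × $495 = $12,672.00
Total: $32,000.00 + $12,672.00 = $44,672.00

$44,672.00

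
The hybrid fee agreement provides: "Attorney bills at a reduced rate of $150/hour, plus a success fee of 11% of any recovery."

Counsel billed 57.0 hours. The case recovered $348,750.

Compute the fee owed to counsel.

$46,912.50

Hourly: 57.0 × $150 = $8,550.00
Success fee: 11% of $348,750 = $38,362.50
Total: $8,550.00 + $38,362.50 = $46,912.50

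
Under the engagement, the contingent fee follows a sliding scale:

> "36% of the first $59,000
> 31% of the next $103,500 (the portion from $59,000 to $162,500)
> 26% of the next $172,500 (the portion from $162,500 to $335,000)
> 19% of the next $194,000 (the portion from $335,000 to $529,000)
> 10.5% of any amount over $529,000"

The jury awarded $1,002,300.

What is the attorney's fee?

First $59,000 at 36% = $21,240.00
Next $103,500 at 31% = $32,085.00
Next $172,500 at 26% = $44,850.00
Next $194,000 at 19% = $36,860.00
Remaining $473,300 at 10.5% = $49,696.50
Fee: $21,240.00 + $32,085.00 + $44,850.00 + $36,860.00 + $49,696.50 = $184,731.50

$184,731.50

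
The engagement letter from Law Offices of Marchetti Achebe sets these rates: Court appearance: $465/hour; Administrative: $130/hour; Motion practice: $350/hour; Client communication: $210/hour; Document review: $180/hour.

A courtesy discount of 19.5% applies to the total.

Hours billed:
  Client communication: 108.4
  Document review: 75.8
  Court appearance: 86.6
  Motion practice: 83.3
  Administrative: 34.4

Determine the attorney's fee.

Court appearance: 86.6 × $465 = $40,269.00
Administrative: 34.4 × $130 = $4,472.00
Motion practice: 83.3 × $350 = $29,155.00
Client communication: 108.4 × $210 = $22,764.00
Document review: 75.8 × $180 = $13,644.00
Subtotal: $110,304.00
Less 19.5% discount: −$21,509.28
Total: $110,304.00 − $21,509.28 = $88,794.72

$88,794.72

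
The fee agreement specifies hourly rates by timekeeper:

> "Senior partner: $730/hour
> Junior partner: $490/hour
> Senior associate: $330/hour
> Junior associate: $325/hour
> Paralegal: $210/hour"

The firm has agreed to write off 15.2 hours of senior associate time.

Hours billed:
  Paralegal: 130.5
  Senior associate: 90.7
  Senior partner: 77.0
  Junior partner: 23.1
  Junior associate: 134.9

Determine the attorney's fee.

$163,691.50

Senior partner: 77.0 × $730 = $56,210.00
Junior partner: 23.1 × $490 = $11,319.00
Senior associate: 90.7 × $330 = $29,931.00
Junior associate: 134.9 × $325 = $43,842.50
Paralegal: 130.5 × $210 = $27,405.00
Subtotal: $168,707.50
Write-off: 15.2 × $330 = $5,016.00
Total: $168,707.50 − $5,016.00 = $163,691.50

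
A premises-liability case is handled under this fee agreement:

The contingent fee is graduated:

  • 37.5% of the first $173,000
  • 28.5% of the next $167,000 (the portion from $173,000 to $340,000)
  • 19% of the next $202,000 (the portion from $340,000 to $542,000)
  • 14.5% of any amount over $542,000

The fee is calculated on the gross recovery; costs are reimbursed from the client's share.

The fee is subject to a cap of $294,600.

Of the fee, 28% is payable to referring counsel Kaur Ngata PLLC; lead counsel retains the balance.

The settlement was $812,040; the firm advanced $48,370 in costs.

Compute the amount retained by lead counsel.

Fee base is the gross recovery, $812,040; costs are reimbursed separately.
First $173,000 at 37.5% = $64,875.00
Next $167,000 at 28.5% = $47,595.00
Next $202,000 at 19% = $38,380.00
Remaining $270,040 at 14.5% = $39,155.80
Fee: $64,875.00 + $47,595.00 + $38,380.00 + $39,155.80 = $190,005.80
$190,005.80 is under the $294,600 cap.
Referral share: 28% of $190,005.80 = $53,201.62; lead counsel retains $190,005.80 − $53,201.62 = $136,804.18.

$136,804.18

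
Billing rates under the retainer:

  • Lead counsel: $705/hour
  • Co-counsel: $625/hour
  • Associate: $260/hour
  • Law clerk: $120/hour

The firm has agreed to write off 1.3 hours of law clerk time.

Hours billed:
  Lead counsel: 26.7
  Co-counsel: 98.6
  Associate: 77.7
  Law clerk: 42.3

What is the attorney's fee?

Lead counsel: 26.7 × $705 = $18,823.50
Co-counsel: 98.6 × $625 = $61,625.00
Associate: 77.7 × $260 = $20,202.00
Law clerk: 42.3 × $120 = $5,076.00
Subtotal: $105,726.50
Write-off: 1.3 × $120 = $156.00
Total: $105,726.50 − $156.00 = $105,570.50

$105,570.50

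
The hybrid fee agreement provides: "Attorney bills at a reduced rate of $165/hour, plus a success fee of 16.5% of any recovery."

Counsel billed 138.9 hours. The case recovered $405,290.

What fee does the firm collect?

$89,791.35

Hourly: 138.9 × $165 = $22,918.50
Success fee: 16.5% of $405,290 = $66,872.85
Total: $22,918.50 + $66,872.85 = $89,791.35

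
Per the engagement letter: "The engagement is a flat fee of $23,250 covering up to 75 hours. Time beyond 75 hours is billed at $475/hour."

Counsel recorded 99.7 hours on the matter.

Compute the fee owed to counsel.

$34,982.50

Flat fee: $23,250.00
Excess hours: 99.7 − 75 = 24.7
Overrun: 24.7 × $475 = $11,732.50
Total: $23,250.00 + $11,732.50 = $34,982.50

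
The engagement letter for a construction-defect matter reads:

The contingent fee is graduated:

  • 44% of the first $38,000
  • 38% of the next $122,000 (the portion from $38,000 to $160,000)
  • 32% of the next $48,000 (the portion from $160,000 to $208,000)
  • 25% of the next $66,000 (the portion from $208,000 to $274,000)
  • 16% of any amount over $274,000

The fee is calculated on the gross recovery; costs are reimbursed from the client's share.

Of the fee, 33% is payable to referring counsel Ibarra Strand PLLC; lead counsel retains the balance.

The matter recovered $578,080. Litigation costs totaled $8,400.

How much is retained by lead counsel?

$96,207.18

Fee base is the gross recovery, $578,080; costs are reimbursed separately.
First $38,000 at 44% = $16,720.00
Next $122,000 at 38% = $46,360.00
Next $48,000 at 32% = $15,360.00
Next $66,000 at 25% = $16,500.00
Remaining $304,080 at 16% = $48,652.80
Fee: $16,720.00 + $46,360.00 + $15,360.00 + $16,500.00 + $48,652.80 = $143,592.80
Referral share: 33% of $143,592.80 = $47,385.62; lead counsel retains $143,592.80 − $47,385.62 = $96,207.18.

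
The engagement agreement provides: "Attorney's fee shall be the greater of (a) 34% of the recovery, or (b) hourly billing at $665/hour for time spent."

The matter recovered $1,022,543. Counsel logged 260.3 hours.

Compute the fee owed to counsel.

$347,664.62

(a) 34% of $1,022,543 = $347,664.62
(b) 260.3 × $665 = $173,099.50
The greater is (a): $347,664.62.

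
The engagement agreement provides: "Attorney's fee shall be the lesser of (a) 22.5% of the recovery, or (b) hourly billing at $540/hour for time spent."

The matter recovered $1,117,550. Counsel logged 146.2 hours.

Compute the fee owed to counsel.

$78,948.00

(a) 22.5% of $1,117,550 = $251,448.75
(b) 146.2 × $540 = $78,948.00
The lesser is (b): $78,948.00.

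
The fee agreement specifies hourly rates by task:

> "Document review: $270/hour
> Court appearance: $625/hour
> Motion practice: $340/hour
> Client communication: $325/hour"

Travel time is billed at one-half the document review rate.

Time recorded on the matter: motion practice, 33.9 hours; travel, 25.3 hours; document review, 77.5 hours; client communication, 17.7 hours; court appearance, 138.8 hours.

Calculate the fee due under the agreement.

Document review: 77.5 × $270 = $20,925.00
Court appearance: 138.8 × $625 = $86,750.00
Motion practice: 33.9 × $340 = $11,526.00
Client communication: 17.7 × $325 = $5,752.50
Subtotal: $20,925.00 + $86,750.00 + $11,526.00 + $5,752.50 = $124,953.50
Travel: 25.3 × ($270 ÷ 2) = 25.3 × $135.00 = $3,415.50
Total: $124,953.50 + $3,415.50 = $128,369.00

$128,369.00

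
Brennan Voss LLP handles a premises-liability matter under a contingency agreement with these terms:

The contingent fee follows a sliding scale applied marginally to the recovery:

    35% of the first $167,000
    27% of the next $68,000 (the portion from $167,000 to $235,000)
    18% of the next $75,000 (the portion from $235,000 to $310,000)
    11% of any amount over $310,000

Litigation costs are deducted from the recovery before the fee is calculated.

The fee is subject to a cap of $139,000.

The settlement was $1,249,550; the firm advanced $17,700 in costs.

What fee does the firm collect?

$139,000.00

Fee base (net of costs): $1,249,550 − $17,700 = $1,231,850
First $167,000 at 35% = $58,450.00
Next $68,000 at 27% = $18,360.00
Next $75,000 at 18% = $13,500.00
Remaining $921,850 at 11% = $101,403.50
Fee: $58,450.00 + $18,360.00 + $13,500.00 + $101,403.50 = $191,713.50
$191,713.50 exceeds the $139,000 cap, so the fee is capped at $139,000.00.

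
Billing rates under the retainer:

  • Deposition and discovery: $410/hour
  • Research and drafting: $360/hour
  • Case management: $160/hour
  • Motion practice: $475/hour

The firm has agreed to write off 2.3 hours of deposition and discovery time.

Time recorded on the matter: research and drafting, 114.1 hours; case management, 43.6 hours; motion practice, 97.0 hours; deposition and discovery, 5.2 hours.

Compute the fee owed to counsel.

Deposition and discovery: 5.2 × $410 = $2,132.00
Research and drafting: 114.1 × $360 = $41,076.00
Case management: 43.6 × $160 = $6,976.00
Motion practice: 97.0 × $475 = $46,075.00
Subtotal: $96,259.00
Write-off: 2.3 × $410 = $943.00
Total: $96,259.00 − $943.00 = $95,316.00

$95,316.00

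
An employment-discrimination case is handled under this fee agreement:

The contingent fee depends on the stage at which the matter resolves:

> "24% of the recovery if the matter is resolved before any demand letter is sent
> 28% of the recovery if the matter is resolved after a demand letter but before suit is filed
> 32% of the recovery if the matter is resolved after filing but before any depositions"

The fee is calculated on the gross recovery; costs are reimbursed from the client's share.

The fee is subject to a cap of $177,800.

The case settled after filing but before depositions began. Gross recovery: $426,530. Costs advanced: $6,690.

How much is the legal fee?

$136,489.60

Fee base is the gross recovery, $426,530; costs are reimbursed separately.
The matter settled after filing but before depositions began, so the 32% rate applies.
$426,530 × 32% = $136,489.60
$136,489.60 is under the $177,800 cap.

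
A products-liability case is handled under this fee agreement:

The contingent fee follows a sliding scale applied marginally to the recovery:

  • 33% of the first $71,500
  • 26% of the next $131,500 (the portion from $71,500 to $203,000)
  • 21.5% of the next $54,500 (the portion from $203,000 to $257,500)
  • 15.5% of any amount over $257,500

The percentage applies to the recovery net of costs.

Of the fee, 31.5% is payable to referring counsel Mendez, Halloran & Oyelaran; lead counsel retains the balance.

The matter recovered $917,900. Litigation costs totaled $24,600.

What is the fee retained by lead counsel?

Fee base (net of costs): $917,900 − $24,600 = $893,300
First $71,500 at 33% = $23,595.00
Next $131,500 at 26% = $34,190.00
Next $54,500 at 21.5% = $11,717.50
Remaining $635,800 at 15.5% = $98,549.00
Fee: $23,595.00 + $34,190.00 + $11,717.50 + $98,549.00 = $168,051.50
Referral share: 31.5% of $168,051.50 = $52,936.22; lead counsel retains $168,051.50 − $52,936.22 = $115,115.28.

$115,115.28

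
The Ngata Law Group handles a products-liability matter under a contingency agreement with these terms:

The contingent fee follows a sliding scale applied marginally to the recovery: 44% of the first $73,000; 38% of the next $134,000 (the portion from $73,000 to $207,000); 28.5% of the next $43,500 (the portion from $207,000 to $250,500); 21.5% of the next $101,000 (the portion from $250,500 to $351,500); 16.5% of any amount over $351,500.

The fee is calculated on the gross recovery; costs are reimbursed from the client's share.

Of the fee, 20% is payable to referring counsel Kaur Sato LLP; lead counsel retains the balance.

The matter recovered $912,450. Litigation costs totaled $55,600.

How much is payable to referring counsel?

$41,941.85

Fee base is the gross recovery, $912,450; costs are reimbursed separately.
First $73,000 at 44% = $32,120.00
Next $134,000 at 38% = $50,920.00
Next $43,500 at 28.5% = $12,397.50
Next $101,000 at 21.5% = $21,715.00
Remaining $560,950 at 16.5% = $92,556.75
Fee: $32,120.00 + $50,920.00 + $12,397.50 + $21,715.00 + $92,556.75 = $209,709.25
Referral share: 20% of $209,709.25 = $41,941.85; lead counsel retains $209,709.25 − $41,941.85 = $167,767.40.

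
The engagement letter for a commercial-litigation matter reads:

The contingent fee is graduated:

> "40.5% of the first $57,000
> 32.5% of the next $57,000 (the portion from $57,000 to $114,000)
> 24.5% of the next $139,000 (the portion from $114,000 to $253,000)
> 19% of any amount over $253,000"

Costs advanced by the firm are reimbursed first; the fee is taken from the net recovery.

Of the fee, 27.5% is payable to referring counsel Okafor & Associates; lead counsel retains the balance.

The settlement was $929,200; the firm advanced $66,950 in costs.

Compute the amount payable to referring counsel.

Fee base (net of costs): $929,200 − $66,950 = $862,250
First $57,000 at 40.5% = $23,085.00
Next $57,000 at 32.5% = $18,525.00
Next $139,000 at 24.5% = $34,055.00
Remaining $609,250 at 19% = $115,757.50
Fee: $23,085.00 + $18,525.00 + $34,055.00 + $115,757.50 = $191,422.50
Referral share: 27.5% of $191,422.50 = $52,641.19; lead counsel retains $191,422.50 − $52,641.19 = $138,781.31.

$52,641.19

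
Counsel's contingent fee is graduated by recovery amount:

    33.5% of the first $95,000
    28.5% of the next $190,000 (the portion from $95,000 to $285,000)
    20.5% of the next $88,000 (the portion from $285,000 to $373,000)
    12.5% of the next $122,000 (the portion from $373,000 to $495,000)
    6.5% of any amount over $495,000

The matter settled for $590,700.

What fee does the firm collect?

First $95,000 at 33.5% = $31,825.00
Next $190,000 at 28.5% = $54,150.00
Next $88,000 at 20.5% = $18,040.00
Next $122,000 at 12.5% = $15,250.00
Remaining $95,700 at 6.5% = $6,220.50
Fee: $31,825.00 + $54,150.00 + $18,040.00 + $15,250.00 + $6,220.50 = $125,485.50

$125,485.50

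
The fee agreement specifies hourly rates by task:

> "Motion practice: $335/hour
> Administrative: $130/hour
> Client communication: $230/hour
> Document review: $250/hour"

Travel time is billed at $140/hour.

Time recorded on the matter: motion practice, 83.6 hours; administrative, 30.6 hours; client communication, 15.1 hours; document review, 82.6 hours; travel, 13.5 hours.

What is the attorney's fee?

Motion practice: 83.6 × $335 = $28,006.00
Administrative: 30.6 × $130 = $3,978.00
Client communication: 15.1 × $230 = $3,473.00
Document review: 82.6 × $250 = $20,650.00
Subtotal: $28,006.00 + $3,978.00 + $3,473.00 + $20,650.00 = $56,107.00
Travel: 13.5 × $140 = $1,890.00
Total: $56,107.00 + $1,890.00 = $57,997.00

$57,997.00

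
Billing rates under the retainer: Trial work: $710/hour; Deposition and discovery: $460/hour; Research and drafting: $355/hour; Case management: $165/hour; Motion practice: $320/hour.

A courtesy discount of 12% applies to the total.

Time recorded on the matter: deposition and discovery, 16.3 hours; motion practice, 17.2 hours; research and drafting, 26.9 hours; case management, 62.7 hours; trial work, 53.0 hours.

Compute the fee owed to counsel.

$62,063.76

Trial work: 53.0 × $710 = $37,630.00
Deposition and discovery: 16.3 × $460 = $7,498.00
Research and drafting: 26.9 × $355 = $9,549.50
Case management: 62.7 × $165 = $10,345.50
Motion practice: 17.2 × $320 = $5,504.00
Subtotal: $70,527.00
Less 12% discount: −$8,463.24
Total: $70,527.00 − $8,463.24 = $62,063.76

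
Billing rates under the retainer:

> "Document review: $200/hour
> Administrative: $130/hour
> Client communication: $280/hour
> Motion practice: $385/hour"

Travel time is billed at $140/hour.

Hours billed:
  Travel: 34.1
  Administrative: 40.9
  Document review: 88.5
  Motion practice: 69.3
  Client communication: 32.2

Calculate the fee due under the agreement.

Document review: 88.5 × $200 = $17,700.00
Administrative: 40.9 × $130 = $5,317.00
Client communication: 32.2 × $280 = $9,016.00
Motion practice: 69.3 × $385 = $26,680.50
Subtotal: $17,700.00 + $5,317.00 + $9,016.00 + $26,680.50 = $58,713.50
Travel: 34.1 × $140 = $4,774.00
Total: $58,713.50 + $4,774.00 = $63,487.50

$63,487.50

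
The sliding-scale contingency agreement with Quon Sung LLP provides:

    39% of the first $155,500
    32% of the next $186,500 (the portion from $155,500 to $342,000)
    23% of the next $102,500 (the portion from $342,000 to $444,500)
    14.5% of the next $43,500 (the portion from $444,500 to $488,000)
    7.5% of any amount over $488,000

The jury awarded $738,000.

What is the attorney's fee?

First $155,500 at 39% = $60,645.00
Next $186,500 at 32% = $59,680.00
Next $102,500 at 23% = $23,575.00
Next $43,500 at 14.5% = $6,307.50
Remaining $250,000 at 7.5% = $18,750.00
Fee: $60,645.00 + $59,680.00 + $23,575.00 + $6,307.50 + $18,750.00 = $168,957.50

$168,957.50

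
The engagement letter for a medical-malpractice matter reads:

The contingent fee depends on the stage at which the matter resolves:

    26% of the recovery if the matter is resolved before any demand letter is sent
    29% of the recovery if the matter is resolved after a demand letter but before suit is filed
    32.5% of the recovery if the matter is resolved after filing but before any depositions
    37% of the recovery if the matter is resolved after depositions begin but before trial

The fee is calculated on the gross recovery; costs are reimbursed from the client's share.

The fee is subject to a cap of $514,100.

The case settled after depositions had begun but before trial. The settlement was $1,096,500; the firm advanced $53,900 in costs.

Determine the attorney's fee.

Fee base is the gross recovery, $1,096,500; costs are reimbursed separately.
The matter settled after depositions had begun but before trial, so the 37% rate applies.
$1,096,500 × 37% = $405,705.00
$405,705.00 is under the $514,100 cap.

$405,705.00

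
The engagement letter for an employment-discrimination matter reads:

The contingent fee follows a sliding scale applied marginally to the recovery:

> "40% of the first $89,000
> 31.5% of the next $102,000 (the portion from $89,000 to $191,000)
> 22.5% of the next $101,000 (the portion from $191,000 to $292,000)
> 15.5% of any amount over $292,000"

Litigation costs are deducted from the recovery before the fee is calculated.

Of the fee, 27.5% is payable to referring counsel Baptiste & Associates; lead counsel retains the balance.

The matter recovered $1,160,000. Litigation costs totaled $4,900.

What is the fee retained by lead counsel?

$162,570.74

Fee base (net of costs): $1,160,000 − $4,900 = $1,155,100
First $89,000 at 40% = $35,600.00
Next $102,000 at 31.5% = $32,130.00
Next $101,000 at 22.5% = $22,725.00
Remaining $863,100 at 15.5% = $133,780.50
Fee: $35,600.00 + $32,130.00 + $22,725.00 + $133,780.50 = $224,235.50
Referral share: 27.5% of $224,235.50 = $61,664.76; lead counsel retains $224,235.50 − $61,664.76 = $162,570.74.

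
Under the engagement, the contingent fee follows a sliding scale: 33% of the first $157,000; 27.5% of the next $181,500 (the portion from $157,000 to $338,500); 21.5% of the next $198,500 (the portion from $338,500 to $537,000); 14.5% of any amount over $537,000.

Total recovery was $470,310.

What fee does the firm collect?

First $157,000 at 33% = $51,810.00
Next $181,500 at 27.5% = $49,912.50
Remaining $131,810 at 21.5% = $28,339.15
Fee: $51,810.00 + $49,912.50 + $28,339.15 = $130,061.65

$130,061.65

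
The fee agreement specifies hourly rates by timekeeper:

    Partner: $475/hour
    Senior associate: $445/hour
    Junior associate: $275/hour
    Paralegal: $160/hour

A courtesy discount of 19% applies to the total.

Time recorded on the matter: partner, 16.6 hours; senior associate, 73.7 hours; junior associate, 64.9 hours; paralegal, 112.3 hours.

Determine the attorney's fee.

$61,962.57

Partner: 16.6 × $475 = $7,885.00
Senior associate: 73.7 × $445 = $32,796.50
Junior associate: 64.9 × $275 = $17,847.50
Paralegal: 112.3 × $160 = $17,968.00
Subtotal: $76,497.00
Less 19% discount: −$14,534.43
Total: $76,497.00 − $14,534.43 = $61,962.57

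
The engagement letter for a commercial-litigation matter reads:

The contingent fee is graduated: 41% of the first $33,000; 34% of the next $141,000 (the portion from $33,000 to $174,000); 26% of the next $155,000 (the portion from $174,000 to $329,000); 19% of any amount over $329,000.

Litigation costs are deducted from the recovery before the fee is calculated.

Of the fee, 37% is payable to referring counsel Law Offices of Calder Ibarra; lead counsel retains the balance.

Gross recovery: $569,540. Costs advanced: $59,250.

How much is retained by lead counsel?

$85,815.51

Fee base (net of costs): $569,540 − $59,250 = $510,290
First $33,000 at 41% = $13,530.00
Next $141,000 at 34% = $47,940.00
Next $155,000 at 26% = $40,300.00
Remaining $181,290 at 19% = $34,445.10
Fee: $13,530.00 + $47,940.00 + $40,300.00 + $34,445.10 = $136,215.10
Referral share: 37% of $136,215.10 = $50,399.59; lead counsel retains $136,215.10 − $50,399.59 = $85,815.51.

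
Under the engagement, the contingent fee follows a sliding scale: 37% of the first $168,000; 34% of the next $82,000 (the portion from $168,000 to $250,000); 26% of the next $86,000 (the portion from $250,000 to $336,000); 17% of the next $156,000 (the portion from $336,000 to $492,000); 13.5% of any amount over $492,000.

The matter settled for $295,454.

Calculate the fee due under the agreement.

First $168,000 at 37% = $62,160.00
Next $82,000 at 34% = $27,880.00
Remaining $45,454 at 26% = $11,818.04
Fee: $62,160.00 + $27,880.00 + $11,818.04 = $101,858.04

$101,858.04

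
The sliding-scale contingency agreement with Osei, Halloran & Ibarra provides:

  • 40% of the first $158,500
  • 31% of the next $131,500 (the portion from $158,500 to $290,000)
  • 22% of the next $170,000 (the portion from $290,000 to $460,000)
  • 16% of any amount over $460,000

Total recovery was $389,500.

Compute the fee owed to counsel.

First $158,500 at 40% = $63,400.00
Next $131,500 at 31% = $40,765.00
Remaining $99,500 at 22% = $21,890.00
Fee: $63,400.00 + $40,765.00 + $21,890.00 = $126,055.00

$126,055.00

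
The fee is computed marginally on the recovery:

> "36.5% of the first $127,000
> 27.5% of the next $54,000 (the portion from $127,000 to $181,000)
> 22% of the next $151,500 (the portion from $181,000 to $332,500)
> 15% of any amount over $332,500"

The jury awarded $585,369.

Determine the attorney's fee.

First $127,000 at 36.5% = $46,355.00
Next $54,000 at 27.5% = $14,850.00
Next $151,500 at 22% = $33,330.00
Remaining $252,869 at 15% = $37,930.35
Fee: $46,355.00 + $14,850.00 + $33,330.00 + $37,930.35 = $132,465.35

$132,465.35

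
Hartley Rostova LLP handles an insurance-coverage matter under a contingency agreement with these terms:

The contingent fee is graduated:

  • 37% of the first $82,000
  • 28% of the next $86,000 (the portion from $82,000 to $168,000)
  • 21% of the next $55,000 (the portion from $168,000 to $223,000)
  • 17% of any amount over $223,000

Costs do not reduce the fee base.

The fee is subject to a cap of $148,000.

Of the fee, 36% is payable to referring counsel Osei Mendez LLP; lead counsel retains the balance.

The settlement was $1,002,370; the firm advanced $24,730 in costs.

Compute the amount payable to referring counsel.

$53,280.00

Fee base is the gross recovery, $1,002,370; costs are reimbursed separately.
First $82,000 at 37% = $30,340.00
Next $86,000 at 28% = $24,080.00
Next $55,000 at 21% = $11,550.00
Remaining $779,370 at 17% = $132,492.90
Fee: $30,340.00 + $24,080.00 + $11,550.00 + $132,492.90 = $198,462.90
$198,462.90 exceeds the $148,000 cap, so the fee is capped at $148,000.00.
Referral share: 36% of $148,000.00 = $53,280.00; lead counsel retains $148,000.00 − $53,280.00 = $94,720.00.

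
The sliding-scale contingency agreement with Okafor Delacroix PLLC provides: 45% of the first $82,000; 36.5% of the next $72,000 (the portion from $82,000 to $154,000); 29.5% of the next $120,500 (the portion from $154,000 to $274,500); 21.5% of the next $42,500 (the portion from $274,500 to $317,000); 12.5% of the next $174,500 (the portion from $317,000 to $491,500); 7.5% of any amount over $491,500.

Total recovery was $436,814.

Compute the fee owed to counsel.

$122,841.75

First $82,000 at 45% = $36,900.00
Next $72,000 at 36.5% = $26,280.00
Next $120,500 at 29.5% = $35,547.50
Next $42,500 at 21.5% = $9,137.50
Remaining $119,814 at 12.5% = $14,976.75
Fee: $36,900.00 + $26,280.00 + $35,547.50 + $9,137.50 + $14,976.75 = $122,841.75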